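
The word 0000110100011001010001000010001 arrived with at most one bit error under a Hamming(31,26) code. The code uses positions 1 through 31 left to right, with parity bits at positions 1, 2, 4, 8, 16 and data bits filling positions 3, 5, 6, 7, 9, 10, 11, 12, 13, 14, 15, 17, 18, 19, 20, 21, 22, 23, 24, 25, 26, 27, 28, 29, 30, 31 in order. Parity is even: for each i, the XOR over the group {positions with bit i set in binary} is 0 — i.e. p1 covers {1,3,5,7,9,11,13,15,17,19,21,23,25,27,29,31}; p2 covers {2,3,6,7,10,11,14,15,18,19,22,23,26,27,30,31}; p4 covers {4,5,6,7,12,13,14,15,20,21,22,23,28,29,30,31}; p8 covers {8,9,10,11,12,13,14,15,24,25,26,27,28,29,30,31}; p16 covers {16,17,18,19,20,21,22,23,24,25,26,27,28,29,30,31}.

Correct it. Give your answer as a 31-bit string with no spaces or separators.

0000110100011001010001000110001

s1 (pos 1,3,5,7,9,11,13,15,17,19,21,23,25,27,29,31): 0⊕0⊕1⊕0⊕0⊕0⊕1⊕0⊕0⊕0⊕0⊕0⊕0⊕1⊕0⊕1 = 0
s2 (pos 2,3,6,7,10,11,14,15,18,19,22,23,26,27,30,31): 0⊕0⊕1⊕0⊕0⊕0⊕0⊕0⊕1⊕0⊕1⊕0⊕0⊕1⊕0⊕1 = 1
s4 (pos 4,5,6,7,12,13,14,15,20,21,22,23,28,29,30,31): 0⊕1⊕1⊕0⊕1⊕1⊕0⊕0⊕0⊕0⊕1⊕0⊕0⊕0⊕0⊕1 = 0
s8 (pos 8,9,10,11,12,13,14,15,24,25,26,27,28,29,30,31): 1⊕0⊕0⊕0⊕1⊕1⊕0⊕0⊕0⊕0⊕0⊕1⊕0⊕0⊕0⊕1 = 1
s16 (pos 16,17,18,19,20,21,22,23,24,25,26,27,28,29,30,31): 1⊕0⊕1⊕0⊕0⊕0⊕1⊕0⊕0⊕0⊕0⊕1⊕0⊕0⊕0⊕1 = 1
Syndrome s16…s1 = 11010 → error at position 26.
Flip position 26: 0000110100011001010001000010001 → 0000110100011001010001000110001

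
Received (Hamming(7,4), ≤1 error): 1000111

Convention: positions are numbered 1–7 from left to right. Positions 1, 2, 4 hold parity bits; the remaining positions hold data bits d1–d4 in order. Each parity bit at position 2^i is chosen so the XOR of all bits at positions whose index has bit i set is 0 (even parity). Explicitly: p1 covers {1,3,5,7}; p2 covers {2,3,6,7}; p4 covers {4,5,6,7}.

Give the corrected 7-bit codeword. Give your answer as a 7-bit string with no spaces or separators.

1000011

s1 (pos 1,3,5,7): 1⊕0⊕1⊕1 = 1
s2 (pos 2,3,6,7): 0⊕0⊕1⊕1 = 0
s4 (pos 4,5,6,7): 0⊕1⊕1⊕1 = 1
Syndrome s4…s1 = 101 → error at position 5.
Flip position 5: 1000111 → 1000011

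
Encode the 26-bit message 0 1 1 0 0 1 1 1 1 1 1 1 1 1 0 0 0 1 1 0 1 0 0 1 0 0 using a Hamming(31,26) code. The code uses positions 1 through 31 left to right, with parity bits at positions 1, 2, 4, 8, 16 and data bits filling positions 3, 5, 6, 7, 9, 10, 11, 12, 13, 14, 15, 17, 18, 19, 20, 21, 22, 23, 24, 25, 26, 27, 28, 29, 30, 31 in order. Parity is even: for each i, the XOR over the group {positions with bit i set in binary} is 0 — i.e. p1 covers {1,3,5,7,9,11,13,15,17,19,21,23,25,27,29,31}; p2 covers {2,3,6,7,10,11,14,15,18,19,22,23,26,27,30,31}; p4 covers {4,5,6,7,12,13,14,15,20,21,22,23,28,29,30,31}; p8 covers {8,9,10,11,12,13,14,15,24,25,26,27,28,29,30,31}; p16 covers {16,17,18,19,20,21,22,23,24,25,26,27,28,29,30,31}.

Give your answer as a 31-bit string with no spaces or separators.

Place data at non-parity positions: p1 p2 0 p4 1 1 0 p8 0 1 1 1 1 1 1 p16 1 1 1 0 0 0 1 1 0 1 0 0 1 0 0
p1 (pos 1,3,5,7,9,11,13,15,17,19,21,23,25,27,29,31): XOR of data positions = 0⊕1⊕0⊕0⊕1⊕1⊕1⊕1⊕1⊕0⊕1⊕0⊕0⊕1⊕0 = 0
p2 (pos 2,3,6,7,10,11,14,15,18,19,22,23,26,27,30,31): XOR of data positions = 0⊕1⊕0⊕1⊕1⊕1⊕1⊕1⊕1⊕0⊕1⊕1⊕0⊕0⊕0 = 1
p4 (pos 4,5,6,7,12,13,14,15,20,21,22,23,28,29,30,31): XOR of data positions = 1⊕1⊕0⊕1⊕1⊕1⊕1⊕0⊕0⊕0⊕1⊕0⊕1⊕0⊕0 = 0
p8 (pos 8,9,10,11,12,13,14,15,24,25,26,27,28,29,30,31): XOR of data positions = 0⊕1⊕1⊕1⊕1⊕1⊕1⊕1⊕0⊕1⊕0⊕0⊕1⊕0⊕0 = 1
p16 (pos 16,17,18,19,20,21,22,23,24,25,26,27,28,29,30,31): XOR of data positions = 1⊕1⊕1⊕0⊕0⊕0⊕1⊕1⊕0⊕1⊕0⊕0⊕1⊕0⊕0 = 1
Codeword: 0100110101111111111000110100100

0100110101111111111000110100100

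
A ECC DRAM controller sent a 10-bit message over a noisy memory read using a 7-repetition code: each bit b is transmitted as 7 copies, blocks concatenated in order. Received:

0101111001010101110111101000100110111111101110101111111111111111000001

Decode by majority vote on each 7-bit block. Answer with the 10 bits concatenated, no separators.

1010111110

Block 1 (0101111): 5 ones → 1
Block 2 (0010101): 3 ones → 0
Block 3 (0111011): 5 ones → 1
Block 4 (1101000): 3 ones → 0
Block 5 (1001101): 4 ones → 1
Block 6 (1111110): 6 ones → 1
Block 7 (1110101): 5 ones → 1
Block 8 (1111111): 7 ones → 1
Block 9 (1111111): 7 ones → 1
Block 10 (1000001): 2 ones → 0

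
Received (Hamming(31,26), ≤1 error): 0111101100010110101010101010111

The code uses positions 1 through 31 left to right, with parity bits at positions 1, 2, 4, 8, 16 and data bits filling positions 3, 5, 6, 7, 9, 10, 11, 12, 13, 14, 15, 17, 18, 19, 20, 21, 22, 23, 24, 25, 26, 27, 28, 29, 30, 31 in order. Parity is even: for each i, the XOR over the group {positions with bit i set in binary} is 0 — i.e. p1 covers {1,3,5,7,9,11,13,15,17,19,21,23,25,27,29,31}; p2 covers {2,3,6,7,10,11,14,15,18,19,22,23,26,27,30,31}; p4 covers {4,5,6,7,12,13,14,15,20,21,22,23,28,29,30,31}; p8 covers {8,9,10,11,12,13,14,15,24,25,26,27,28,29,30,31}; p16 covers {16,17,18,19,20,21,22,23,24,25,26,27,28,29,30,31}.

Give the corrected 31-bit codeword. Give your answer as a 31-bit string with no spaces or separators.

0111101100010110101010101011111

s1 (pos 1,3,5,7,9,11,13,15,17,19,21,23,25,27,29,31): 0⊕1⊕1⊕1⊕0⊕0⊕0⊕1⊕1⊕1⊕1⊕1⊕1⊕1⊕1⊕1 = 0
s2 (pos 2,3,6,7,10,11,14,15,18,19,22,23,26,27,30,31): 1⊕1⊕0⊕1⊕0⊕0⊕1⊕1⊕0⊕1⊕0⊕1⊕0⊕1⊕1⊕1 = 0
s4 (pos 4,5,6,7,12,13,14,15,20,21,22,23,28,29,30,31): 1⊕1⊕0⊕1⊕1⊕0⊕1⊕1⊕0⊕1⊕0⊕1⊕0⊕1⊕1⊕1 = 1
s8 (pos 8,9,10,11,12,13,14,15,24,25,26,27,28,29,30,31): 1⊕0⊕0⊕0⊕1⊕0⊕1⊕1⊕0⊕1⊕0⊕1⊕0⊕1⊕1⊕1 = 1
s16 (pos 16,17,18,19,20,21,22,23,24,25,26,27,28,29,30,31): 0⊕1⊕0⊕1⊕0⊕1⊕0⊕1⊕0⊕1⊕0⊕1⊕0⊕1⊕1⊕1 = 1
Syndrome s16…s1 = 11100 → error at position 28.
Flip position 28: 0111101100010110101010101010111 → 0111101100010110101010101011111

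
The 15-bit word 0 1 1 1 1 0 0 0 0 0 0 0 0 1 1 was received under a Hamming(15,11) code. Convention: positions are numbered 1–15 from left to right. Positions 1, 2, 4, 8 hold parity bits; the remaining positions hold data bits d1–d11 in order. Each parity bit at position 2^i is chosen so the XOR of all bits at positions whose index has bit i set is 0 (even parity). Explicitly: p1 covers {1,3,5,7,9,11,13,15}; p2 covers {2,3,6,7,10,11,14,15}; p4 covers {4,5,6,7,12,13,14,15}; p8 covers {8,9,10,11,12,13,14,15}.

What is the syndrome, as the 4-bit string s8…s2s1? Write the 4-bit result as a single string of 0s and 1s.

0001

s1 (pos 1,3,5,7,9,11,13,15): 0⊕1⊕1⊕0⊕0⊕0⊕0⊕1 = 1
s2 (pos 2,3,6,7,10,11,14,15): 1⊕1⊕0⊕0⊕0⊕0⊕1⊕1 = 0
s4 (pos 4,5,6,7,12,13,14,15): 1⊕1⊕0⊕0⊕0⊕0⊕1⊕1 = 0
s8 (pos 8,9,10,11,12,13,14,15): 0⊕0⊕0⊕0⊕0⊕0⊕1⊕1 = 0
Syndrome s8…s1 = 0001 → error at position 1.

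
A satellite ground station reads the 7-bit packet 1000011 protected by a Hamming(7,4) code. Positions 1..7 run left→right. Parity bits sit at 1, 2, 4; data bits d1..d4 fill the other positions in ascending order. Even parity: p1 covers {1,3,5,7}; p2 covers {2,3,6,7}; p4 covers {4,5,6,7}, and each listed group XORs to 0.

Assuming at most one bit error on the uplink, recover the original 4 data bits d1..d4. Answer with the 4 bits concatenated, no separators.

0011

s1 (pos 1,3,5,7): 1⊕0⊕0⊕1 = 0
s2 (pos 2,3,6,7): 0⊕0⊕1⊕1 = 0
s4 (pos 4,5,6,7): 0⊕0⊕1⊕1 = 0
Syndrome s4…s1 = 000 → no error.
Read data bits from positions 3,5,6,7: 0011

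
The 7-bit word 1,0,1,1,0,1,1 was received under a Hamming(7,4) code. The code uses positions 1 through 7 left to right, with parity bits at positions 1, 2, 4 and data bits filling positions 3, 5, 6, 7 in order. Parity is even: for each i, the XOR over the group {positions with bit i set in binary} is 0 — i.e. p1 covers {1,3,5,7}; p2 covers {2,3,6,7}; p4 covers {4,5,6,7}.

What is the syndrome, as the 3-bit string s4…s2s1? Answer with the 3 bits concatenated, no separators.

s1 (pos 1,3,5,7): 1⊕1⊕0⊕1 = 1
s2 (pos 2,3,6,7): 0⊕1⊕1⊕1 = 1
s4 (pos 4,5,6,7): 1⊕0⊕1⊕1 = 1
Syndrome s4…s1 = 111 → error at position 7.

111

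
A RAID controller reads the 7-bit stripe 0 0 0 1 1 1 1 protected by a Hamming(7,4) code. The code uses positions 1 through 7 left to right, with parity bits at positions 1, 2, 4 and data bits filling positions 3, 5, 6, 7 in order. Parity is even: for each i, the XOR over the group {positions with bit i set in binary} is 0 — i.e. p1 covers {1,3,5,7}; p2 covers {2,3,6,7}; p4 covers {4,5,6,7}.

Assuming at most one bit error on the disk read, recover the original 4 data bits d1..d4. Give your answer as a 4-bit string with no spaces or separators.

0111

s1 (pos 1,3,5,7): 0⊕0⊕1⊕1 = 0
s2 (pos 2,3,6,7): 0⊕0⊕1⊕1 = 0
s4 (pos 4,5,6,7): 1⊕1⊕1⊕1 = 0
Syndrome s4…s1 = 000 → no error.
Read data bits from positions 3,5,6,7: 0111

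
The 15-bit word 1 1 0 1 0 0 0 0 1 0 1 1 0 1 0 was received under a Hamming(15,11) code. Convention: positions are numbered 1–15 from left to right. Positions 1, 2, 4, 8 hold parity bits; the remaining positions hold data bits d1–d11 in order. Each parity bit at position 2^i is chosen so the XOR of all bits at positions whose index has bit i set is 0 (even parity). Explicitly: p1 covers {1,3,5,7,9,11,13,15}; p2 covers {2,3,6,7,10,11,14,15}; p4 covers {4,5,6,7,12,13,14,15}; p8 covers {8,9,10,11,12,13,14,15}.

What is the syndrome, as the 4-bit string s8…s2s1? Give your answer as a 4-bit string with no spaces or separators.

0111

s1 (pos 1,3,5,7,9,11,13,15): 1⊕0⊕0⊕0⊕1⊕1⊕0⊕0 = 1
s2 (pos 2,3,6,7,10,11,14,15): 1⊕0⊕0⊕0⊕0⊕1⊕1⊕0 = 1
s4 (pos 4,5,6,7,12,13,14,15): 1⊕0⊕0⊕0⊕1⊕0⊕1⊕0 = 1
s8 (pos 8,9,10,11,12,13,14,15): 0⊕1⊕0⊕1⊕1⊕0⊕1⊕0 = 0
Syndrome s8…s1 = 0111 → error at position 7.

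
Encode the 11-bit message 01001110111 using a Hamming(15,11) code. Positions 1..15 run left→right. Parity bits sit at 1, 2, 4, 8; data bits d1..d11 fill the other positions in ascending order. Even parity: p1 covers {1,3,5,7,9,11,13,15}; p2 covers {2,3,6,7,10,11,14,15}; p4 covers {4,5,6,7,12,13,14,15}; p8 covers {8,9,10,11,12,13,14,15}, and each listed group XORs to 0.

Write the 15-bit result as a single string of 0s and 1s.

Place data at non-parity positions: p1 p2 0 p4 1 0 0 p8 1 1 1 0 1 1 1
p1 (pos 1,3,5,7,9,11,13,15): XOR of data positions = 0⊕1⊕0⊕1⊕1⊕1⊕1 = 1
p2 (pos 2,3,6,7,10,11,14,15): XOR of data positions = 0⊕0⊕0⊕1⊕1⊕1⊕1 = 0
p4 (pos 4,5,6,7,12,13,14,15): XOR of data positions = 1⊕0⊕0⊕0⊕1⊕1⊕1 = 0
p8 (pos 8,9,10,11,12,13,14,15): XOR of data positions = 1⊕1⊕1⊕0⊕1⊕1⊕1 = 0
Codeword: 100010001110111

100010001110111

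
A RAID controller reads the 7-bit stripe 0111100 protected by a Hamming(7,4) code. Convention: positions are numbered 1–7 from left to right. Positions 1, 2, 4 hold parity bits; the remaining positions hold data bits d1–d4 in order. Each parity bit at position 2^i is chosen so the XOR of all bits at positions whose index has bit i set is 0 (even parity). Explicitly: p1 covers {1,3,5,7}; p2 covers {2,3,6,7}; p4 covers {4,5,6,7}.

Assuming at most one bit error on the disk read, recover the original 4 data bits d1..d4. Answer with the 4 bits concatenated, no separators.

1100

s1 (pos 1,3,5,7): 0⊕1⊕1⊕0 = 0
s2 (pos 2,3,6,7): 1⊕1⊕0⊕0 = 0
s4 (pos 4,5,6,7): 1⊕1⊕0⊕0 = 0
Syndrome s4…s1 = 000 → no error.
Read data bits from positions 3,5,6,7: 1100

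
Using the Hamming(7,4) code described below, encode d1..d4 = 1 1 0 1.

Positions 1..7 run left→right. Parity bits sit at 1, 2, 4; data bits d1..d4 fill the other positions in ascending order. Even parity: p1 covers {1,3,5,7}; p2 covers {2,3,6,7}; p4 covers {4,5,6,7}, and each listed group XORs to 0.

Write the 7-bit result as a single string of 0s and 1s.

1010101

Place data at non-parity positions: p1 p2 1 p4 1 0 1
p1 (pos 1,3,5,7): XOR of data positions = 1⊕1⊕1 = 1
p2 (pos 2,3,6,7): XOR of data positions = 1⊕0⊕1 = 0
p4 (pos 4,5,6,7): XOR of data positions = 1⊕0⊕1 = 0
Codeword: 1010101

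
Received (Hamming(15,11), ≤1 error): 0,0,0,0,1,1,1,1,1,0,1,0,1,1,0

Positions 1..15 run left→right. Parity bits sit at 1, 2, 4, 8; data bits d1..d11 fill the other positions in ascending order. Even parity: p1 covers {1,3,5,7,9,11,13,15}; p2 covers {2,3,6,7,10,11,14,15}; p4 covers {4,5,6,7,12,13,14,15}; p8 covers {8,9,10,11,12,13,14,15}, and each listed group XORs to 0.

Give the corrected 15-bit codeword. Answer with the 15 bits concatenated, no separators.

s1 (pos 1,3,5,7,9,11,13,15): 0⊕0⊕1⊕1⊕1⊕1⊕1⊕0 = 1
s2 (pos 2,3,6,7,10,11,14,15): 0⊕0⊕1⊕1⊕0⊕1⊕1⊕0 = 0
s4 (pos 4,5,6,7,12,13,14,15): 0⊕1⊕1⊕1⊕0⊕1⊕1⊕0 = 1
s8 (pos 8,9,10,11,12,13,14,15): 1⊕1⊕0⊕1⊕0⊕1⊕1⊕0 = 1
Syndrome s8…s1 = 1101 → error at position 13.
Flip position 13: 000011111010110 → 000011111010010

000011111010010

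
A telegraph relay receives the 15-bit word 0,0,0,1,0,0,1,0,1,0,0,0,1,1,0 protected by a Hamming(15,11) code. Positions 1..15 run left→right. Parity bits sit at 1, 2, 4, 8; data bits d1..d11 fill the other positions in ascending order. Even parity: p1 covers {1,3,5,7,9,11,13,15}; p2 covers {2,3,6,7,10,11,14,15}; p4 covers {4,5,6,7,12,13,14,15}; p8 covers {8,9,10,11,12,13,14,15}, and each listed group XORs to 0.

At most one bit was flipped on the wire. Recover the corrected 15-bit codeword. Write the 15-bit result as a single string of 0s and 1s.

s1 (pos 1,3,5,7,9,11,13,15): 0⊕0⊕0⊕1⊕1⊕0⊕1⊕0 = 1
s2 (pos 2,3,6,7,10,11,14,15): 0⊕0⊕0⊕1⊕0⊕0⊕1⊕0 = 0
s4 (pos 4,5,6,7,12,13,14,15): 1⊕0⊕0⊕1⊕0⊕1⊕1⊕0 = 0
s8 (pos 8,9,10,11,12,13,14,15): 0⊕1⊕0⊕0⊕0⊕1⊕1⊕0 = 1
Syndrome s8…s1 = 1001 → error at position 9.
Flip position 9: 000100101000110 → 000100100000110

000100100000110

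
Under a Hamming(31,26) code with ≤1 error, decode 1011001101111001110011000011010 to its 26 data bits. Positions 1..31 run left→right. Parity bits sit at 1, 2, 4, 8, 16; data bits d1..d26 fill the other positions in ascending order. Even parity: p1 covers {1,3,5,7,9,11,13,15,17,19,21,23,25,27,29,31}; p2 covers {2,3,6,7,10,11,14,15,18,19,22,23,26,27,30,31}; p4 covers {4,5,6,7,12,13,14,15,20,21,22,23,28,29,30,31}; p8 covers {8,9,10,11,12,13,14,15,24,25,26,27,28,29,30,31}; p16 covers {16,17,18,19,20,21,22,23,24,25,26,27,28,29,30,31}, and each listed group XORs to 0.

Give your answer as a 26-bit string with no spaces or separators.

10010111100110011000011010

s1 (pos 1,3,5,7,9,11,13,15,17,19,21,23,25,27,29,31): 1⊕1⊕0⊕1⊕0⊕1⊕1⊕0⊕1⊕0⊕1⊕0⊕0⊕1⊕0⊕0 = 0
s2 (pos 2,3,6,7,10,11,14,15,18,19,22,23,26,27,30,31): 0⊕1⊕0⊕1⊕1⊕1⊕0⊕0⊕1⊕0⊕1⊕0⊕0⊕1⊕1⊕0 = 0
s4 (pos 4,5,6,7,12,13,14,15,20,21,22,23,28,29,30,31): 1⊕0⊕0⊕1⊕1⊕1⊕0⊕0⊕0⊕1⊕1⊕0⊕1⊕0⊕1⊕0 = 0
s8 (pos 8,9,10,11,12,13,14,15,24,25,26,27,28,29,30,31): 1⊕0⊕1⊕1⊕1⊕1⊕0⊕0⊕0⊕0⊕0⊕1⊕1⊕0⊕1⊕0 = 0
s16 (pos 16,17,18,19,20,21,22,23,24,25,26,27,28,29,30,31): 1⊕1⊕1⊕0⊕0⊕1⊕1⊕0⊕0⊕0⊕0⊕1⊕1⊕0⊕1⊕0 = 0
Syndrome s16…s1 = 00000 → no error.
Read data bits from positions 3,5,6,7,9,10,11,12,13,14,15,17,18,19,20,21,22,23,24,25,26,27,28,29,30,31: 10010111100110011000011010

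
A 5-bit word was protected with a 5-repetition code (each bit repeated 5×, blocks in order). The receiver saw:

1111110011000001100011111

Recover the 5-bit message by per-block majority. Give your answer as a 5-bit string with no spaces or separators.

11001

Block 1 (11111): 5 ones → 1
Block 2 (10011): 3 ones → 1
Block 3 (00000): 0 ones → 0
Block 4 (11000): 2 ones → 0
Block 5 (11111): 5 ones → 1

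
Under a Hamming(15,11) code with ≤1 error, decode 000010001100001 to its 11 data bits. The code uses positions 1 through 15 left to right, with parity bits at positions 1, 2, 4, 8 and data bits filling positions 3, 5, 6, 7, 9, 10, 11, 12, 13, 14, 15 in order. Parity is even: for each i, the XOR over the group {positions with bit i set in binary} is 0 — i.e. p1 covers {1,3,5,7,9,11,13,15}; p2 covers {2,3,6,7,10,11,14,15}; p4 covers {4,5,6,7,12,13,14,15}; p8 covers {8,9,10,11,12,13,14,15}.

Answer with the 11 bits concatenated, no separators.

01000100001

s1 (pos 1,3,5,7,9,11,13,15): 0⊕0⊕1⊕0⊕1⊕0⊕0⊕1 = 1
s2 (pos 2,3,6,7,10,11,14,15): 0⊕0⊕0⊕0⊕1⊕0⊕0⊕1 = 0
s4 (pos 4,5,6,7,12,13,14,15): 0⊕1⊕0⊕0⊕0⊕0⊕0⊕1 = 0
s8 (pos 8,9,10,11,12,13,14,15): 0⊕1⊕1⊕0⊕0⊕0⊕0⊕1 = 1
Syndrome s8…s1 = 1001 → error at position 9.
Flip position 9: 000010001100001 → 000010000100001
Read data bits from positions 3,5,6,7,9,10,11,12,13,14,15: 01000100001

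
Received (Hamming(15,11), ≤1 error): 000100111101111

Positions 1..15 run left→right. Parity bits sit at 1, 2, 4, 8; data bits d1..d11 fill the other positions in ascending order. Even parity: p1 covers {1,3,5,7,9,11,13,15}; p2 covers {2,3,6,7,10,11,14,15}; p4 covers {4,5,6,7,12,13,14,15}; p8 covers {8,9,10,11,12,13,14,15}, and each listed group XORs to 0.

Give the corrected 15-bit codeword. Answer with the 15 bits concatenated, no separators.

000100101101111

s1 (pos 1,3,5,7,9,11,13,15): 0⊕0⊕0⊕1⊕1⊕0⊕1⊕1 = 0
s2 (pos 2,3,6,7,10,11,14,15): 0⊕0⊕0⊕1⊕1⊕0⊕1⊕1 = 0
s4 (pos 4,5,6,7,12,13,14,15): 1⊕0⊕0⊕1⊕1⊕1⊕1⊕1 = 0
s8 (pos 8,9,10,11,12,13,14,15): 1⊕1⊕1⊕0⊕1⊕1⊕1⊕1 = 1
Syndrome s8…s1 = 1000 → error at position 8.
Flip position 8: 000100111101111 → 000100101101111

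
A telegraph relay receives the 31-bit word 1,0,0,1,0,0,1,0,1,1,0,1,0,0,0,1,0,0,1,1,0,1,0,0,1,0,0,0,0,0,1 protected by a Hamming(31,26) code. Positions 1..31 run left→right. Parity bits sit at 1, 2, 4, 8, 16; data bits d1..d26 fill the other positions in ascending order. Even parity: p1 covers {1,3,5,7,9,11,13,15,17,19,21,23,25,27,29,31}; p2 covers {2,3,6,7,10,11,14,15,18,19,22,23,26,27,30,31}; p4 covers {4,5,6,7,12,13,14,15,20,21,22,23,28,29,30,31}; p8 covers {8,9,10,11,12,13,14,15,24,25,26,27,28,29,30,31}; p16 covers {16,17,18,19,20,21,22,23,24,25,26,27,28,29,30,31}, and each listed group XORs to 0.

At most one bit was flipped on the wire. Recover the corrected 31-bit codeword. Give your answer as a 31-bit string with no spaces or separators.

1001001010010001001101001000001

s1 (pos 1,3,5,7,9,11,13,15,17,19,21,23,25,27,29,31): 1⊕0⊕0⊕1⊕1⊕0⊕0⊕0⊕0⊕1⊕0⊕0⊕1⊕0⊕0⊕1 = 0
s2 (pos 2,3,6,7,10,11,14,15,18,19,22,23,26,27,30,31): 0⊕0⊕0⊕1⊕1⊕0⊕0⊕0⊕0⊕1⊕1⊕0⊕0⊕0⊕0⊕1 = 1
s4 (pos 4,5,6,7,12,13,14,15,20,21,22,23,28,29,30,31): 1⊕0⊕0⊕1⊕1⊕0⊕0⊕0⊕1⊕0⊕1⊕0⊕0⊕0⊕0⊕1 = 0
s8 (pos 8,9,10,11,12,13,14,15,24,25,26,27,28,29,30,31): 0⊕1⊕1⊕0⊕1⊕0⊕0⊕0⊕0⊕1⊕0⊕0⊕0⊕0⊕0⊕1 = 1
s16 (pos 16,17,18,19,20,21,22,23,24,25,26,27,28,29,30,31): 1⊕0⊕0⊕1⊕1⊕0⊕1⊕0⊕0⊕1⊕0⊕0⊕0⊕0⊕0⊕1 = 0
Syndrome s16…s1 = 01010 → error at position 10.
Flip position 10: 1001001011010001001101001000001 → 1001001010010001001101001000001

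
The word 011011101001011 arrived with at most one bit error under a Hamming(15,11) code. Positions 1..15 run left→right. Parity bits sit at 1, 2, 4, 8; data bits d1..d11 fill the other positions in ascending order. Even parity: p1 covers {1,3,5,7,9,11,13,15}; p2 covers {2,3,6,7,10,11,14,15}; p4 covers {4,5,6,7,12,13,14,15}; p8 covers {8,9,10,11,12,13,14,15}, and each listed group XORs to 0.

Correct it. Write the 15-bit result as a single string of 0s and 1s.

111011101001011

s1 (pos 1,3,5,7,9,11,13,15): 0⊕1⊕1⊕1⊕1⊕0⊕0⊕1 = 1
s2 (pos 2,3,6,7,10,11,14,15): 1⊕1⊕1⊕1⊕0⊕0⊕1⊕1 = 0
s4 (pos 4,5,6,7,12,13,14,15): 0⊕1⊕1⊕1⊕1⊕0⊕1⊕1 = 0
s8 (pos 8,9,10,11,12,13,14,15): 0⊕1⊕0⊕0⊕1⊕0⊕1⊕1 = 0
Syndrome s8…s1 = 0001 → error at position 1.
Flip position 1: 011011101001011 → 111011101001011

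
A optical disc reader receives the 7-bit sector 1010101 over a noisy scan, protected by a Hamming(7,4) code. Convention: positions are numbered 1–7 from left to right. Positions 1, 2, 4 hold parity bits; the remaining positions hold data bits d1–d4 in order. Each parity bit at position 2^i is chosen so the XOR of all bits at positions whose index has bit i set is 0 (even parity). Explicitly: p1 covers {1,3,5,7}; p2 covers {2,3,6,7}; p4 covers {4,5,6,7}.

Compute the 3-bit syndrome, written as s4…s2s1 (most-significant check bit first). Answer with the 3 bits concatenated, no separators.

s1 (pos 1,3,5,7): 1⊕1⊕1⊕1 = 0
s2 (pos 2,3,6,7): 0⊕1⊕0⊕1 = 0
s4 (pos 4,5,6,7): 0⊕1⊕0⊕1 = 0
Syndrome s4…s1 = 000 → no error.

000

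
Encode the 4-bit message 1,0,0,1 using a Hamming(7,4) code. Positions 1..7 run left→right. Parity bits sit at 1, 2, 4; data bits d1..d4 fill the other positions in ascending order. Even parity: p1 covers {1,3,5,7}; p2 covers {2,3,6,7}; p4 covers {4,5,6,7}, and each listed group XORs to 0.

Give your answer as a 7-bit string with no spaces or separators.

0011001

Place data at non-parity positions: p1 p2 1 p4 0 0 1
p1 (pos 1,3,5,7): XOR of data positions = 1⊕0⊕1 = 0
p2 (pos 2,3,6,7): XOR of data positions = 1⊕0⊕1 = 0
p4 (pos 4,5,6,7): XOR of data positions = 0⊕0⊕1 = 1
Codeword: 0011001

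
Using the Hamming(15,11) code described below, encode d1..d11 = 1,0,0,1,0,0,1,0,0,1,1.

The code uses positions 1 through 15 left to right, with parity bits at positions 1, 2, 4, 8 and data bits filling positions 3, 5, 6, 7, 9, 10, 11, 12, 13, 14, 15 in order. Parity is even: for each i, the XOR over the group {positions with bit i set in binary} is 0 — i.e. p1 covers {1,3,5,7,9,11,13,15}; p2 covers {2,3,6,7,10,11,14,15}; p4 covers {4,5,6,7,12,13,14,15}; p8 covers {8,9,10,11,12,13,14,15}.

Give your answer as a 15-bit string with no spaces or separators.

Place data at non-parity positions: p1 p2 1 p4 0 0 1 p8 0 0 1 0 0 1 1
p1 (pos 1,3,5,7,9,11,13,15): XOR of data positions = 1⊕0⊕1⊕0⊕1⊕0⊕1 = 0
p2 (pos 2,3,6,7,10,11,14,15): XOR of data positions = 1⊕0⊕1⊕0⊕1⊕1⊕1 = 1
p4 (pos 4,5,6,7,12,13,14,15): XOR of data positions = 0⊕0⊕1⊕0⊕0⊕1⊕1 = 1
p8 (pos 8,9,10,11,12,13,14,15): XOR of data positions = 0⊕0⊕1⊕0⊕0⊕1⊕1 = 1
Codeword: 011100110010011

011100110010011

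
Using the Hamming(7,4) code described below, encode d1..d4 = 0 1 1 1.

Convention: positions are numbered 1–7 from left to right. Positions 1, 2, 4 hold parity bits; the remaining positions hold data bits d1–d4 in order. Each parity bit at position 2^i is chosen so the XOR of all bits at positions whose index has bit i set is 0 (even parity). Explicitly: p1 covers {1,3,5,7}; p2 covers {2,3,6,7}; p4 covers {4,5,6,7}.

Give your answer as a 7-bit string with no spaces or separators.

Place data at non-parity positions: p1 p2 0 p4 1 1 1
p1 (pos 1,3,5,7): XOR of data positions = 0⊕1⊕1 = 0
p2 (pos 2,3,6,7): XOR of data positions = 0⊕1⊕1 = 0
p4 (pos 4,5,6,7): XOR of data positions = 1⊕1⊕1 = 1
Codeword: 0001111

0001111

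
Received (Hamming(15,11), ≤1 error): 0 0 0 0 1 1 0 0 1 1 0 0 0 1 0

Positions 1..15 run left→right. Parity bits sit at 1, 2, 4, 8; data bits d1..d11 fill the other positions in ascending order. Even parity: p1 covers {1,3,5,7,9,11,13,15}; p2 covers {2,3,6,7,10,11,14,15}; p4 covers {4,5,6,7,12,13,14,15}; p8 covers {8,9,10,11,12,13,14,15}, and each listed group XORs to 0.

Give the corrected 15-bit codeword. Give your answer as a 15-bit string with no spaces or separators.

s1 (pos 1,3,5,7,9,11,13,15): 0⊕0⊕1⊕0⊕1⊕0⊕0⊕0 = 0
s2 (pos 2,3,6,7,10,11,14,15): 0⊕0⊕1⊕0⊕1⊕0⊕1⊕0 = 1
s4 (pos 4,5,6,7,12,13,14,15): 0⊕1⊕1⊕0⊕0⊕0⊕1⊕0 = 1
s8 (pos 8,9,10,11,12,13,14,15): 0⊕1⊕1⊕0⊕0⊕0⊕1⊕0 = 1
Syndrome s8…s1 = 1110 → error at position 14.
Flip position 14: 000011001100010 → 000011001100000

000011001100000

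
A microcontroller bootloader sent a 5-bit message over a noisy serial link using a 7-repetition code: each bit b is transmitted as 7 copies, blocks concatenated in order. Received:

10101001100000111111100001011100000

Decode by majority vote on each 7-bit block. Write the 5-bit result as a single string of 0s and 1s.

00100

Block 1 (1010100): 3 ones → 0
Block 2 (1100000): 2 ones → 0
Block 3 (1111111): 7 ones → 1
Block 4 (0000101): 2 ones → 0
Block 5 (1100000): 2 ones → 0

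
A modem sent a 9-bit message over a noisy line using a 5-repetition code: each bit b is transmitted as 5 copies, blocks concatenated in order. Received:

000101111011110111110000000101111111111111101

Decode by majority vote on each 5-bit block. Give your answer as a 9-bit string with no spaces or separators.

Block 1 (00010): 1 one → 0
Block 2 (11110): 4 ones → 1
Block 3 (11110): 4 ones → 1
Block 4 (11111): 5 ones → 1
Block 5 (00000): 0 ones → 0
Block 6 (00101): 2 ones → 0
Block 7 (11111): 5 ones → 1
Block 8 (11111): 5 ones → 1
Block 9 (11101): 4 ones → 1

011100111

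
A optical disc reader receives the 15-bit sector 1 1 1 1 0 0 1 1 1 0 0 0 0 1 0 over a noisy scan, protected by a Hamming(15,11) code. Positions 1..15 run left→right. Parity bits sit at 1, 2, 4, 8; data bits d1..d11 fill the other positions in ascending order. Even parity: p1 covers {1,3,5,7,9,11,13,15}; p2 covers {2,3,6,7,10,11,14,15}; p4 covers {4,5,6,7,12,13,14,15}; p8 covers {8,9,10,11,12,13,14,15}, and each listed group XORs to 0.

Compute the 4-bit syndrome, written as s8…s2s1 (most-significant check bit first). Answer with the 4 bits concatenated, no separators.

1100

s1 (pos 1,3,5,7,9,11,13,15): 1⊕1⊕0⊕1⊕1⊕0⊕0⊕0 = 0
s2 (pos 2,3,6,7,10,11,14,15): 1⊕1⊕0⊕1⊕0⊕0⊕1⊕0 = 0
s4 (pos 4,5,6,7,12,13,14,15): 1⊕0⊕0⊕1⊕0⊕0⊕1⊕0 = 1
s8 (pos 8,9,10,11,12,13,14,15): 1⊕1⊕0⊕0⊕0⊕0⊕1⊕0 = 1
Syndrome s8…s1 = 1100 → error at position 12.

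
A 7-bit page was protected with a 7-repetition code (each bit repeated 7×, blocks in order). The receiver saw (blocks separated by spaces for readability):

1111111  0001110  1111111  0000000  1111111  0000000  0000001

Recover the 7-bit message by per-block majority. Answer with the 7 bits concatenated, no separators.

Block 1 (1111111): 7 ones → 1
Block 2 (0001110): 3 ones → 0
Block 3 (1111111): 7 ones → 1
Block 4 (0000000): 0 ones → 0
Block 5 (1111111): 7 ones → 1
Block 6 (0000000): 0 ones → 0
Block 7 (0000001): 1 one → 0

1010100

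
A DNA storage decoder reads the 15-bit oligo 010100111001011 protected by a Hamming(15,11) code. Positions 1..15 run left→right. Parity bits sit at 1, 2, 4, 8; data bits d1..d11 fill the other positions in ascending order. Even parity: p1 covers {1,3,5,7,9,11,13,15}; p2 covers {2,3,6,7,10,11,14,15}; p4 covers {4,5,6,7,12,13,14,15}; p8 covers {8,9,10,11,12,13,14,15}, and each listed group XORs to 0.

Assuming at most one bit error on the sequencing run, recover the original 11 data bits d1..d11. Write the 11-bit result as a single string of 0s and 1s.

00011001111

s1 (pos 1,3,5,7,9,11,13,15): 0⊕0⊕0⊕1⊕1⊕0⊕0⊕1 = 1
s2 (pos 2,3,6,7,10,11,14,15): 1⊕0⊕0⊕1⊕0⊕0⊕1⊕1 = 0
s4 (pos 4,5,6,7,12,13,14,15): 1⊕0⊕0⊕1⊕1⊕0⊕1⊕1 = 1
s8 (pos 8,9,10,11,12,13,14,15): 1⊕1⊕0⊕0⊕1⊕0⊕1⊕1 = 1
Syndrome s8…s1 = 1101 → error at position 13.
Flip position 13: 010100111001011 → 010100111001111
Read data bits from positions 3,5,6,7,9,10,11,12,13,14,15: 00011001111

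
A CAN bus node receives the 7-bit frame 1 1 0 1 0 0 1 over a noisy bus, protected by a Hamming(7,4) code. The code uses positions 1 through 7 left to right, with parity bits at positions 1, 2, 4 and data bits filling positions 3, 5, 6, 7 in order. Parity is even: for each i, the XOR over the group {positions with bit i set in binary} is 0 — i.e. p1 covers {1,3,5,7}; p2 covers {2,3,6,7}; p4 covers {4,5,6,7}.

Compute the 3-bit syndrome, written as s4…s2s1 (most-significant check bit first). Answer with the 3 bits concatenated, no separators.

000

s1 (pos 1,3,5,7): 1⊕0⊕0⊕1 = 0
s2 (pos 2,3,6,7): 1⊕0⊕0⊕1 = 0
s4 (pos 4,5,6,7): 1⊕0⊕0⊕1 = 0
Syndrome s4…s1 = 000 → no error.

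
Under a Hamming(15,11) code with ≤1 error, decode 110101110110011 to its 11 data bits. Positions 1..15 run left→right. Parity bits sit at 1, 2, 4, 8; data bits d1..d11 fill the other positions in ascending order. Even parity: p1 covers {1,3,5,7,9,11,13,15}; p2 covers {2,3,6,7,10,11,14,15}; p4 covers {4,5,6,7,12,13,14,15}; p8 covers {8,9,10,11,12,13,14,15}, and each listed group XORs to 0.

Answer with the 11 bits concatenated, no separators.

s1 (pos 1,3,5,7,9,11,13,15): 1⊕0⊕0⊕1⊕0⊕1⊕0⊕1 = 0
s2 (pos 2,3,6,7,10,11,14,15): 1⊕0⊕1⊕1⊕1⊕1⊕1⊕1 = 1
s4 (pos 4,5,6,7,12,13,14,15): 1⊕0⊕1⊕1⊕0⊕0⊕1⊕1 = 1
s8 (pos 8,9,10,11,12,13,14,15): 1⊕0⊕1⊕1⊕0⊕0⊕1⊕1 = 1
Syndrome s8…s1 = 1110 → error at position 14.
Flip position 14: 110101110110011 → 110101110110001
Read data bits from positions 3,5,6,7,9,10,11,12,13,14,15: 00110110001

00110110001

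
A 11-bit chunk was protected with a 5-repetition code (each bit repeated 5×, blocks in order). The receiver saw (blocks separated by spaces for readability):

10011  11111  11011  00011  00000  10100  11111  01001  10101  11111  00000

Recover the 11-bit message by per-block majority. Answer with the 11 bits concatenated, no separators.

Block 1 (10011): 3 ones → 1
Block 2 (11111): 5 ones → 1
Block 3 (11011): 4 ones → 1
Block 4 (00011): 2 ones → 0
Block 5 (00000): 0 ones → 0
Block 6 (10100): 2 ones → 0
Block 7 (11111): 5 ones → 1
Block 8 (01001): 2 ones → 0
Block 9 (10101): 3 ones → 1
Block 10 (11111): 5 ones → 1
Block 11 (00000): 0 ones → 0

11100010110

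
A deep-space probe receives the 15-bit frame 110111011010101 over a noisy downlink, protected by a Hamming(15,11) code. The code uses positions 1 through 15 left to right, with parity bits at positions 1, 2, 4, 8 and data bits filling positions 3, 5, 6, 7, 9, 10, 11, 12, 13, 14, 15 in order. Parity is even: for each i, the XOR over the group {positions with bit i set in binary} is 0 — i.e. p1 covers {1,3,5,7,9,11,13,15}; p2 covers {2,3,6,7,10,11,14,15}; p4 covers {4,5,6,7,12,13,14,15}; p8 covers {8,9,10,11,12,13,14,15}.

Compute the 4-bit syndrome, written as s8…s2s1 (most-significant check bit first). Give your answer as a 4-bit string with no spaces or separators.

s1 (pos 1,3,5,7,9,11,13,15): 1⊕0⊕1⊕0⊕1⊕1⊕1⊕1 = 0
s2 (pos 2,3,6,7,10,11,14,15): 1⊕0⊕1⊕0⊕0⊕1⊕0⊕1 = 0
s4 (pos 4,5,6,7,12,13,14,15): 1⊕1⊕1⊕0⊕0⊕1⊕0⊕1 = 1
s8 (pos 8,9,10,11,12,13,14,15): 1⊕1⊕0⊕1⊕0⊕1⊕0⊕1 = 1
Syndrome s8…s1 = 1100 → error at position 12.

1100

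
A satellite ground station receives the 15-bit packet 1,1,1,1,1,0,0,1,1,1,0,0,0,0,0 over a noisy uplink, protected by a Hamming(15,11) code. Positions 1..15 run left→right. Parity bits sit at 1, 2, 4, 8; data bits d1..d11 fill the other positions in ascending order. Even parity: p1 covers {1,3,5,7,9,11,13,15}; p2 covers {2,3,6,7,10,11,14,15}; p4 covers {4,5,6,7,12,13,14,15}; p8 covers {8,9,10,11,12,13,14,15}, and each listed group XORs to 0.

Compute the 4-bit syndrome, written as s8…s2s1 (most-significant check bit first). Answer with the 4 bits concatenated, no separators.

1010

s1 (pos 1,3,5,7,9,11,13,15): 1⊕1⊕1⊕0⊕1⊕0⊕0⊕0 = 0
s2 (pos 2,3,6,7,10,11,14,15): 1⊕1⊕0⊕0⊕1⊕0⊕0⊕0 = 1
s4 (pos 4,5,6,7,12,13,14,15): 1⊕1⊕0⊕0⊕0⊕0⊕0⊕0 = 0
s8 (pos 8,9,10,11,12,13,14,15): 1⊕1⊕1⊕0⊕0⊕0⊕0⊕0 = 1
Syndrome s8…s1 = 1010 → error at position 10.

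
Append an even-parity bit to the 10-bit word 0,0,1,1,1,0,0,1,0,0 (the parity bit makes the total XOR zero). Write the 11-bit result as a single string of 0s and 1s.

XOR of the 10 data bits: 0⊕0⊕1⊕1⊕1⊕0⊕0⊕1⊕0⊕0 = 0
Parity bit = 0 (so all 11 bits XOR to 0).

00111001000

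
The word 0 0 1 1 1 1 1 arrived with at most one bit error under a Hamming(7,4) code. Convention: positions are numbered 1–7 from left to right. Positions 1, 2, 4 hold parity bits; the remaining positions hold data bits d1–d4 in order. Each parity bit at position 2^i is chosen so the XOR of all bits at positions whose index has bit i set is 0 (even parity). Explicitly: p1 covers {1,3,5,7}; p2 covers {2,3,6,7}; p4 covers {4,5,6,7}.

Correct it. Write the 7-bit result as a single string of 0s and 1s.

s1 (pos 1,3,5,7): 0⊕1⊕1⊕1 = 1
s2 (pos 2,3,6,7): 0⊕1⊕1⊕1 = 1
s4 (pos 4,5,6,7): 1⊕1⊕1⊕1 = 0
Syndrome s4…s1 = 011 → error at position 3.
Flip position 3: 0011111 → 0001111

0001111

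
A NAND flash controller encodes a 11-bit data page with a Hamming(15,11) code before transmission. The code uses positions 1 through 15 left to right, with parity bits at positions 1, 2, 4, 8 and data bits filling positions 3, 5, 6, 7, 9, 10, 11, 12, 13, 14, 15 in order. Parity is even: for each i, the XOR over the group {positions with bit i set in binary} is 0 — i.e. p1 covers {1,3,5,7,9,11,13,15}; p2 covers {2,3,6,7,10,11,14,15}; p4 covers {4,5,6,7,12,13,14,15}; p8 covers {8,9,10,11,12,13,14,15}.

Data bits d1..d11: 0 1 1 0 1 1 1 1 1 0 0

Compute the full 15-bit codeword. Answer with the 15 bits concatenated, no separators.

Place data at non-parity positions: p1 p2 0 p4 1 1 0 p8 1 1 1 1 1 0 0
p1 (pos 1,3,5,7,9,11,13,15): XOR of data positions = 0⊕1⊕0⊕1⊕1⊕1⊕0 = 0
p2 (pos 2,3,6,7,10,11,14,15): XOR of data positions = 0⊕1⊕0⊕1⊕1⊕0⊕0 = 1
p4 (pos 4,5,6,7,12,13,14,15): XOR of data positions = 1⊕1⊕0⊕1⊕1⊕0⊕0 = 0
p8 (pos 8,9,10,11,12,13,14,15): XOR of data positions = 1⊕1⊕1⊕1⊕1⊕0⊕0 = 1
Codeword: 010011011111100

010011011111100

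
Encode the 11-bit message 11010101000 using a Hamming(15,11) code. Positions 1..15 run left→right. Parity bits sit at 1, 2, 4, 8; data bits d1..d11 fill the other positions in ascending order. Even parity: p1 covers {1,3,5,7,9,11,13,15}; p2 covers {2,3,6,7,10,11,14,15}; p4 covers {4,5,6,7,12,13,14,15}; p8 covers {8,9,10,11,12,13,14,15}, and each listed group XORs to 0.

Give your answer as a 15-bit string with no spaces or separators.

Place data at non-parity positions: p1 p2 1 p4 1 0 1 p8 0 1 0 1 0 0 0
p1 (pos 1,3,5,7,9,11,13,15): XOR of data positions = 1⊕1⊕1⊕0⊕0⊕0⊕0 = 1
p2 (pos 2,3,6,7,10,11,14,15): XOR of data positions = 1⊕0⊕1⊕1⊕0⊕0⊕0 = 1
p4 (pos 4,5,6,7,12,13,14,15): XOR of data positions = 1⊕0⊕1⊕1⊕0⊕0⊕0 = 1
p8 (pos 8,9,10,11,12,13,14,15): XOR of data positions = 0⊕1⊕0⊕1⊕0⊕0⊕0 = 0
Codeword: 111110100101000

111110100101000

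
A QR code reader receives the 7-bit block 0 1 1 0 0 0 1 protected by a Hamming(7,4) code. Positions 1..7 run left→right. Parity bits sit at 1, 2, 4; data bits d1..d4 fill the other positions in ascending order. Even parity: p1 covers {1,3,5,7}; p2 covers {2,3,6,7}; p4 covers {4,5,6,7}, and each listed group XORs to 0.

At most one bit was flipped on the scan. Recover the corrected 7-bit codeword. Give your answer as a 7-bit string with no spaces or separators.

s1 (pos 1,3,5,7): 0⊕1⊕0⊕1 = 0
s2 (pos 2,3,6,7): 1⊕1⊕0⊕1 = 1
s4 (pos 4,5,6,7): 0⊕0⊕0⊕1 = 1
Syndrome s4…s1 = 110 → error at position 6.
Flip position 6: 0110001 → 0110011

0110011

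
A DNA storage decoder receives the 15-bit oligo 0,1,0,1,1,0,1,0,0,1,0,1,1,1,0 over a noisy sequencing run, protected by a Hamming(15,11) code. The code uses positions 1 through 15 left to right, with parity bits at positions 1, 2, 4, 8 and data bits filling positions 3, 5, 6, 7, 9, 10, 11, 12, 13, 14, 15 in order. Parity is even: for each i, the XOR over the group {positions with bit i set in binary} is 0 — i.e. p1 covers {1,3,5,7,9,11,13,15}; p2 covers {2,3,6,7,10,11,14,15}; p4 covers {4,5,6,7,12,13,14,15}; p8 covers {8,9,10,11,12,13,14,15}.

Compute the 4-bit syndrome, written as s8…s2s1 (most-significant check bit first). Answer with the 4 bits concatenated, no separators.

s1 (pos 1,3,5,7,9,11,13,15): 0⊕0⊕1⊕1⊕0⊕0⊕1⊕0 = 1
s2 (pos 2,3,6,7,10,11,14,15): 1⊕0⊕0⊕1⊕1⊕0⊕1⊕0 = 0
s4 (pos 4,5,6,7,12,13,14,15): 1⊕1⊕0⊕1⊕1⊕1⊕1⊕0 = 0
s8 (pos 8,9,10,11,12,13,14,15): 0⊕0⊕1⊕0⊕1⊕1⊕1⊕0 = 0
Syndrome s8…s1 = 0001 → error at position 1.

0001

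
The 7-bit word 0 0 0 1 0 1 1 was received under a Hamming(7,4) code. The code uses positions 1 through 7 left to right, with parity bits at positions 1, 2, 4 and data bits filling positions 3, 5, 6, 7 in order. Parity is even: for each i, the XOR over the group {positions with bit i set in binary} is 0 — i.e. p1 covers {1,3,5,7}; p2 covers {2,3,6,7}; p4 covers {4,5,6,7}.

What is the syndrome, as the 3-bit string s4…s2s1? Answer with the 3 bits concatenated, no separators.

101

s1 (pos 1,3,5,7): 0⊕0⊕0⊕1 = 1
s2 (pos 2,3,6,7): 0⊕0⊕1⊕1 = 0
s4 (pos 4,5,6,7): 1⊕0⊕1⊕1 = 1
Syndrome s4…s1 = 101 → error at position 5.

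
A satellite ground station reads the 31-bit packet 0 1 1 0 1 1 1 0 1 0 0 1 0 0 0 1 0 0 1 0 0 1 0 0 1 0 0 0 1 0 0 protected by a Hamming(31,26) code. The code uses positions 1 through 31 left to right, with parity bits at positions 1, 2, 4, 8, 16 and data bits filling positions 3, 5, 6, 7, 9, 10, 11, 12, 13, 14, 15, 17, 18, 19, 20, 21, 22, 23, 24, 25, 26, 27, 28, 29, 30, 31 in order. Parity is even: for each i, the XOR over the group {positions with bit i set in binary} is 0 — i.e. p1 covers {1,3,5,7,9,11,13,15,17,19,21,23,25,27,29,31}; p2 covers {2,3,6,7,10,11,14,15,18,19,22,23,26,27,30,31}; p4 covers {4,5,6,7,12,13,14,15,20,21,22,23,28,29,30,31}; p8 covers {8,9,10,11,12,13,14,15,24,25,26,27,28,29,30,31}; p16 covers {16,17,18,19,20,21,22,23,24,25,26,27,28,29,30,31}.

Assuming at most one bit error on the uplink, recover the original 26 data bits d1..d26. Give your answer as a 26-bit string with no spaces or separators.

s1 (pos 1,3,5,7,9,11,13,15,17,19,21,23,25,27,29,31): 0⊕1⊕1⊕1⊕1⊕0⊕0⊕0⊕0⊕1⊕0⊕0⊕1⊕0⊕1⊕0 = 1
s2 (pos 2,3,6,7,10,11,14,15,18,19,22,23,26,27,30,31): 1⊕1⊕1⊕1⊕0⊕0⊕0⊕0⊕0⊕1⊕1⊕0⊕0⊕0⊕0⊕0 = 0
s4 (pos 4,5,6,7,12,13,14,15,20,21,22,23,28,29,30,31): 0⊕1⊕1⊕1⊕1⊕0⊕0⊕0⊕0⊕0⊕1⊕0⊕0⊕1⊕0⊕0 = 0
s8 (pos 8,9,10,11,12,13,14,15,24,25,26,27,28,29,30,31): 0⊕1⊕0⊕0⊕1⊕0⊕0⊕0⊕0⊕1⊕0⊕0⊕0⊕1⊕0⊕0 = 0
s16 (pos 16,17,18,19,20,21,22,23,24,25,26,27,28,29,30,31): 1⊕0⊕0⊕1⊕0⊕0⊕1⊕0⊕0⊕1⊕0⊕0⊕0⊕1⊕0⊕0 = 1
Syndrome s16…s1 = 10001 → error at position 17.
Flip position 17: 0110111010010001001001001000100 → 0110111010010001101001001000100
Read data bits from positions 3,5,6,7,9,10,11,12,13,14,15,17,18,19,20,21,22,23,24,25,26,27,28,29,30,31: 11111001000101001001000100

11111001000101001001000100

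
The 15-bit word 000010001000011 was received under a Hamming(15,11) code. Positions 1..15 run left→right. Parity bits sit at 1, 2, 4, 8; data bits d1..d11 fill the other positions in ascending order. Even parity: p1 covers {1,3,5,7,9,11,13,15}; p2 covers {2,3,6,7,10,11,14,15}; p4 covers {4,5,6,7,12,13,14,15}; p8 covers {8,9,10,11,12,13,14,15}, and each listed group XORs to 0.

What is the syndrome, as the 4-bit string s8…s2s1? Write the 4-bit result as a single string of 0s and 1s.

1101

s1 (pos 1,3,5,7,9,11,13,15): 0⊕0⊕1⊕0⊕1⊕0⊕0⊕1 = 1
s2 (pos 2,3,6,7,10,11,14,15): 0⊕0⊕0⊕0⊕0⊕0⊕1⊕1 = 0
s4 (pos 4,5,6,7,12,13,14,15): 0⊕1⊕0⊕0⊕0⊕0⊕1⊕1 = 1
s8 (pos 8,9,10,11,12,13,14,15): 0⊕1⊕0⊕0⊕0⊕0⊕1⊕1 = 1
Syndrome s8…s1 = 1101 → error at position 13.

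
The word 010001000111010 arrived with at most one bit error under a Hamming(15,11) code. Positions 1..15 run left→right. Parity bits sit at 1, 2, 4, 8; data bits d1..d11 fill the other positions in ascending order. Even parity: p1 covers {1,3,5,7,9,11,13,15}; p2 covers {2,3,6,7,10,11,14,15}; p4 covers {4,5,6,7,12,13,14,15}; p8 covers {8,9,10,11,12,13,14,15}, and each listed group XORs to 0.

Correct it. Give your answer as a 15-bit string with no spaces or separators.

s1 (pos 1,3,5,7,9,11,13,15): 0⊕0⊕0⊕0⊕0⊕1⊕0⊕0 = 1
s2 (pos 2,3,6,7,10,11,14,15): 1⊕0⊕1⊕0⊕1⊕1⊕1⊕0 = 1
s4 (pos 4,5,6,7,12,13,14,15): 0⊕0⊕1⊕0⊕1⊕0⊕1⊕0 = 1
s8 (pos 8,9,10,11,12,13,14,15): 0⊕0⊕1⊕1⊕1⊕0⊕1⊕0 = 0
Syndrome s8…s1 = 0111 → error at position 7.
Flip position 7: 010001000111010 → 010001100111010

010001100111010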